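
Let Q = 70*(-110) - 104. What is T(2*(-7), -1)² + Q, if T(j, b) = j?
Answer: -7608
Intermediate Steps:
Q = -7804 (Q = -7700 - 104 = -7804)
T(2*(-7), -1)² + Q = (2*(-7))² - 7804 = (-14)² - 7804 = 196 - 7804 = -7608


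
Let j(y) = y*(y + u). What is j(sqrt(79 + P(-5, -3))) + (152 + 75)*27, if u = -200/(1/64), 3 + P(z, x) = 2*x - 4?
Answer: 6195 - 12800*sqrt(66) ≈ -97793.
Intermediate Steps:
P(z, x) = -7 + 2*x (P(z, x) = -3 + (2*x - 4) = -3 + (-4 + 2*x) = -7 + 2*x)
u = -12800 (u = -200/1/64 = -200*64 = -12800)
j(y) = y*(-12800 + y) (j(y) = y*(y - 12800) = y*(-12800 + y))
j(sqrt(79 + P(-5, -3))) + (152 + 75)*27 = sqrt(79 + (-7 + 2*(-3)))*(-12800 + sqrt(79 + (-7 + 2*(-3)))) + (152 + 75)*27 = sqrt(79 + (-7 - 6))*(-12800 + sqrt(79 + (-7 - 6))) + 227*27 = sqrt(79 - 13)*(-12800 + sqrt(79 - 13)) + 6129 = sqrt(66)*(-12800 + sqrt(66)) + 6129 = 6129 + sqrt(66)*(-12800 + sqrt(66))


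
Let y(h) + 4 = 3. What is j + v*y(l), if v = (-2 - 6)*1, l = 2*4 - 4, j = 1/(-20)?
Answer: 159/20 ≈ 7.9500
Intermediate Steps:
j = -1/20 ≈ -0.050000
l = 4 (l = 8 - 4 = 4)
v = -8 (v = -8*1 = -8)
y(h) = -1 (y(h) = -4 + 3 = -1)
j + v*y(l) = -1/20 - 8*(-1) = -1/20 + 8 = 159/20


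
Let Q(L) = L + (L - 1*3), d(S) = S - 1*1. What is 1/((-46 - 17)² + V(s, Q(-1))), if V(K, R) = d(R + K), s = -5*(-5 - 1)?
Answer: 1/3993 ≈ 0.00025044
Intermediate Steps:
s = 30 (s = -5*(-6) = 30)
d(S) = -1 + S (d(S) = S - 1 = -1 + S)
Q(L) = -3 + 2*L (Q(L) = L + (L - 3) = L + (-3 + L) = -3 + 2*L)
V(K, R) = -1 + K + R (V(K, R) = -1 + (R + K) = -1 + (K + R) = -1 + K + R)
1/((-46 - 17)² + V(s, Q(-1))) = 1/((-46 - 17)² + (-1 + 30 + (-3 + 2*(-1)))) = 1/((-63)² + (-1 + 30 + (-3 - 2))) = 1/(3969 + (-1 + 30 - 5)) = 1/(3969 + 24) = 1/3993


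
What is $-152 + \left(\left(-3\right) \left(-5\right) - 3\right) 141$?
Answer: $1540$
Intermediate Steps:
$-152 + \left(\left(-3\right) \left(-5\right) - 3\right) 141 = -152 + \left(15 - 3\right) 141 = -152 + 12 \cdot 141 = -152 + 1692 = 1540$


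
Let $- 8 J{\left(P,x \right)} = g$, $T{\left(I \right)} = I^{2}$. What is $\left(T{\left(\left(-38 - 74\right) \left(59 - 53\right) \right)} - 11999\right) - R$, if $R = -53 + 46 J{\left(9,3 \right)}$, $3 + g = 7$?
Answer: $439661$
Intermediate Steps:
$g = 4$ ($g = -3 + 7 = 4$)
$J{\left(P,x \right)} = - \frac{1}{2}$ ($J{\left(P,x \right)} = \left(- \frac{1}{8}\right) 4 = - \frac{1}{2}$)
$R = -76$ ($R = -53 + 46 \left(- \frac{1}{2}\right) = -53 - 23 = -76$)
$\left(T{\left(\left(-38 - 74\right) \left(59 - 53\right) \right)} - 11999\right) - R = \left(\left(\left(-38 - 74\right) \left(59 - 53\right)\right)^{2} - 11999\right) - -76 = \left(\left(\left(-112\right) 6\right)^{2} - 11999\right) + 76 = \left(\left(-672\right)^{2} - 11999\right) + 76 = \left(451584 - 11999\right) + 76 = 439585 + 76 = 439661$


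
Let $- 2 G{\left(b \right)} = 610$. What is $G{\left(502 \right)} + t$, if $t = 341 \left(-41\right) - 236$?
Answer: $-14522$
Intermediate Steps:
$G{\left(b \right)} = -305$ ($G{\left(b \right)} = \left(- \frac{1}{2}\right) 610 = -305$)
$t = -14217$ ($t = -13981 - 236 = -14217$)
$G{\left(502 \right)} + t = -305 - 14217 = -14522$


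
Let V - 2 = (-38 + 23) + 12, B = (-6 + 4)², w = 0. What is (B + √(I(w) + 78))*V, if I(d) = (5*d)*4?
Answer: -4 - √78 ≈ -12.832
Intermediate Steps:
I(d) = 20*d
B = 4 (B = (-2)² = 4)
V = -1 (V = 2 + ((-38 + 23) + 12) = 2 + (-15 + 12) = 2 - 3 = -1)
(B + √(I(w) + 78))*V = (4 + √(20*0 + 78))*(-1) = (4 + √(0 + 78))*(-1) = (4 + √78)*(-1) = -4 - √78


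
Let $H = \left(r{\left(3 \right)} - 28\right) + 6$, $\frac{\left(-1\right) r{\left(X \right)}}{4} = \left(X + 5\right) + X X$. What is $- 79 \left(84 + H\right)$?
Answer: $474$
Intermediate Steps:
$r{\left(X \right)} = -20 - 4 X - 4 X^{2}$ ($r{\left(X \right)} = - 4 \left(\left(X + 5\right) + X X\right) = - 4 \left(\left(5 + X\right) + X^{2}\right) = - 4 \left(5 + X + X^{2}\right) = -20 - 4 X - 4 X^{2}$)
$H = -90$ ($H = \left(\left(-20 - 12 - 4 \cdot 3^{2}\right) - 28\right) + 6 = \left(\left(-20 - 12 - 36\right) - 28\right) + 6 = \left(-68 - 28\right) + 6 = -96 + 6 = -90$)
$- 79 \left(84 + H\right) = - 79 \left(84 - 90\right) = \left(-79\right) \left(-6\right) = 474$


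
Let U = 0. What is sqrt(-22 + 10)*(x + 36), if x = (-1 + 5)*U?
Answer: 72*I*sqrt(3) ≈ 124.71*I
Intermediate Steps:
x = 0 (x = (-1 + 5)*0 = 4*0 = 0)
sqrt(-22 + 10)*(x + 36) = sqrt(-22 + 10)*(0 + 36) = sqrt(-12)*36 = (2*I*sqrt(3))*36 = 72*I*sqrt(3)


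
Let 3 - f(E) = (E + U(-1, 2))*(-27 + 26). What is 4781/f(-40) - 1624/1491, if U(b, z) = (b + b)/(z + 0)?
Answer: -1027169/8094 ≈ -126.91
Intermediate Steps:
U(b, z) = 2*b/z (U(b, z) = (2*b)/z = 2*b/z)
f(E) = 2 + E (f(E) = 3 - (E + 2*(-1)/2)*(-27 + 26) = 3 - (E + 2*(-1)*(½))*(-1) = 3 - (E - 1)*(-1) = 3 - (-1 + E)*(-1) = 3 - (1 - E) = 3 + (-1 + E) = 2 + E)
4781/f(-40) - 1624/1491 = 4781/(2 - 40) - 1624/1491 = 4781/(-38) - 1624*1/1491 = 4781*(-1/38) - 232/213 = -4781/38 - 232/213 = -1027169/8094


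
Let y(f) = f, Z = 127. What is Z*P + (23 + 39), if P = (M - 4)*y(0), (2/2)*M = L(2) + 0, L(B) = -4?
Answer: 62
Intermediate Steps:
M = -4 (M = -4 + 0 = -4)
P = 0 (P = (-4 - 4)*0 = -8*0 = 0)
Z*P + (23 + 39) = 127*0 + (23 + 39) = 0 + 62 = 62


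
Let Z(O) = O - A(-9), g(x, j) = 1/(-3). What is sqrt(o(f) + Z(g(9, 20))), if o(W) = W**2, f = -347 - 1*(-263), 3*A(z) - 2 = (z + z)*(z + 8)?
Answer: sqrt(7049) ≈ 83.958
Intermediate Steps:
A(z) = 2/3 + 2*z*(8 + z)/3 (A(z) = 2/3 + ((z + z)*(z + 8))/3 = 2/3 + ((2*z)*(8 + z))/3 = 2/3 + (2*z*(8 + z))/3 = 2/3 + 2*z*(8 + z)/3)
g(x, j) = -1/3
f = -84 (f = -347 + 263 = -84)
Z(O) = -20/3 + O (Z(O) = O - (2/3 + (2/3)*(-9)**2 + (16/3)*(-9)) = O - (2/3 + (2/3)*81 - 48) = O - (2/3 + 54 - 48) = O - 1*20/3 = O - 20/3 = -20/3 + O)
sqrt(o(f) + Z(g(9, 20))) = sqrt((-84)**2 + (-20/3 - 1/3)) = sqrt(7056 - 7) = sqrt(7049)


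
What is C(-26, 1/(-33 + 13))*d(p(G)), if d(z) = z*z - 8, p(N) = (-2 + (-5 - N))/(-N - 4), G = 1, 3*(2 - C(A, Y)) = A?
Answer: -4352/75 ≈ -58.027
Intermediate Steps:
C(A, Y) = 2 - A/3
p(N) = (-7 - N)/(-4 - N)
d(z) = -8 + z² (d(z) = z² - 8 = -8 + z²)
C(-26, 1/(-33 + 13))*d(p(G)) = (2 - ⅓*(-26))*(-8 + ((7 + 1)/(4 + 1))²) = (2 + 26/3)*(-8 + (8/5)²) = 32*(-8 + ((⅕)*8)²)/3 = 32*(-8 + (8/5)²)/3 = 32*(-8 + 64/25)/3 = (32/3)*(-136/25) = -4352/75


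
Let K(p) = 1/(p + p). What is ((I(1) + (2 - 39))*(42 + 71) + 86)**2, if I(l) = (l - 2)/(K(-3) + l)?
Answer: 447449409/25 ≈ 1.7898e+7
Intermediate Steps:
K(p) = 1/(2*p)
I(l) = (-2 + l)/(-1/6 + l) (I(l) = (l - 2)/((1/2)/(-3) + l) = (-2 + l)/((1/2)*(-1/3) + l) = (-2 + l)/(-1/6 + l))
((I(1) + (2 - 39))*(42 + 71) + 86)**2 = ((6*(-2 + 1)/(-1 + 6*1) + (2 - 39))*(42 + 71) + 86)**2 = ((6*(-1)/(-1 + 6) - 37)*113 + 86)**2 = ((6*(-1)/5 - 37)*113 + 86)**2 = ((6*(1/5)*(-1) - 37)*113 + 86)**2 = ((-6/5 - 37)*113 + 86)**2 = (-191/5*113 + 86)**2 = (-21583/5 + 86)**2 = (-21153/5)**2 = 447449409/25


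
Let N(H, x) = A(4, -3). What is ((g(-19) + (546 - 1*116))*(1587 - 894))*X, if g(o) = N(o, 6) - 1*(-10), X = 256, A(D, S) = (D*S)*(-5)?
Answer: 88704000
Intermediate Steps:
A(D, S) = -5*D*S
N(H, x) = 60 (N(H, x) = -5*4*(-3) = 60)
g(o) = 70 (g(o) = 60 - 1*(-10) = 60 + 10 = 70)
((g(-19) + (546 - 1*116))*(1587 - 894))*X = ((70 + (546 - 1*116))*(1587 - 894))*256 = ((70 + (546 - 116))*693)*256 = ((70 + 430)*693)*256 = (500*693)*256 = 346500*256 = 88704000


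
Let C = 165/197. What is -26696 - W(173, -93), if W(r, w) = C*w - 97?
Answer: -5224658/197 ≈ -26521.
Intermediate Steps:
C = 165/197 (C = 165*(1/197) = 165/197 ≈ 0.83756)
W(r, w) = -97 + 165*w/197 (W(r, w) = 165*w/197 - 97 = -97 + 165*w/197)
-26696 - W(173, -93) = -26696 - (-97 + (165/197)*(-93)) = -26696 - (-97 - 15345/197) = -26696 - 1*(-34454/197) = -26696 + 34454/197 = -5224658/197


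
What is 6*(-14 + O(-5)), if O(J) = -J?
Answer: -54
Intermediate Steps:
6*(-14 + O(-5)) = 6*(-14 - 1*(-5)) = 6*(-14 + 5) = 6*(-9) = -54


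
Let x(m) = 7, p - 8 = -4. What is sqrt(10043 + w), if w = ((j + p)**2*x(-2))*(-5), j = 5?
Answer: 2*sqrt(1802) ≈ 84.900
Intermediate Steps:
p = 4 (p = 8 - 4 = 4)
w = -2835 (w = ((5 + 4)**2*7)*(-5) = (9**2*7)*(-5) = (81*7)*(-5) = 567*(-5) = -2835)
sqrt(10043 + w) = sqrt(10043 - 2835) = sqrt(7208) = 2*sqrt(1802)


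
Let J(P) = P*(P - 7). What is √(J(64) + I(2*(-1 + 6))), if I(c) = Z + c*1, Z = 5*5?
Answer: √3683 ≈ 60.688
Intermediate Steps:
J(P) = P*(-7 + P)
Z = 25
I(c) = 25 + c (I(c) = 25 + c*1 = 25 + c)
√(J(64) + I(2*(-1 + 6))) = √(64*(-7 + 64) + (25 + 2*(-1 + 6))) = √(64*57 + (25 + 2*5)) = √(3648 + (25 + 10)) = √(3648 + 35) = √3683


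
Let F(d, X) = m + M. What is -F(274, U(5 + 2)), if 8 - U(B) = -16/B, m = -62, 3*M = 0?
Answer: 62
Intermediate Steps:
M = 0 (M = (1/3)*0 = 0)
U(B) = 8 + 16/B (U(B) = 8 - (-16)/B = 8 + 16/B)
F(d, X) = -62 (F(d, X) = -62 + 0 = -62)
-F(274, U(5 + 2)) = -1*(-62) = 62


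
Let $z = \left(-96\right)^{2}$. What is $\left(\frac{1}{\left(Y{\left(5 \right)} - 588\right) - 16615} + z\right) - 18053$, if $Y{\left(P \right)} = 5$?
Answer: $- \frac{151978727}{17198} \approx -8837.0$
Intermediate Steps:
$z = 9216$
$\left(\frac{1}{\left(Y{\left(5 \right)} - 588\right) - 16615} + z\right) - 18053 = \left(\frac{1}{\left(5 - 588\right) - 16615} + 9216\right) - 18053 = \left(\frac{1}{-583 - 16615} + 9216\right) - 18053 = \left(\frac{1}{-17198} + 9216\right) - 18053 = \left(- \frac{1}{17198} + 9216\right) - 18053 = \frac{158496767}{17198} - 18053 = - \frac{151978727}{17198}$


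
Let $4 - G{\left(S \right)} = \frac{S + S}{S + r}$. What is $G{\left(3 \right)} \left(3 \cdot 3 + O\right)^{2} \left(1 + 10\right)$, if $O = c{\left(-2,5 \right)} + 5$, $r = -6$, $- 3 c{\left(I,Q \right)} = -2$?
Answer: $\frac{42592}{3} \approx 14197.0$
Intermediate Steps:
$c{\left(I,Q \right)} = \frac{2}{3}$ ($c{\left(I,Q \right)} = \left(- \frac{1}{3}\right) \left(-2\right) = \frac{2}{3}$)
$G{\left(S \right)} = 4 - \frac{2 S}{-6 + S}$ ($G{\left(S \right)} = 4 - \frac{S + S}{S - 6} = 4 - \frac{2 S}{-6 + S}$)
$O = \frac{17}{3}$ ($O = \frac{2}{3} + 5 = \frac{17}{3} \approx 5.6667$)
$G{\left(3 \right)} \left(3 \cdot 3 + O\right)^{2} \left(1 + 10\right) = \frac{2 \left(-12 + 3\right)}{-6 + 3} \left(3 \cdot 3 + \frac{17}{3}\right)^{2} \left(1 + 10\right) = 2 \frac{1}{-3} \left(-9\right) \left(9 + \frac{17}{3}\right)^{2} \cdot 11 = 2 \left(- \frac{1}{3}\right) \left(-9\right) \left(\frac{44}{3}\right)^{2} \cdot 11 = 6 \cdot \frac{1936}{9} \cdot 11 = \frac{3872}{3} \cdot 11 = \frac{42592}{3}$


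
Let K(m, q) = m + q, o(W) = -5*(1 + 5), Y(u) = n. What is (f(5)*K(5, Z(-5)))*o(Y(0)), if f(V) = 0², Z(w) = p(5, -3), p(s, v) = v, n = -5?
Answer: 0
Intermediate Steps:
Y(u) = -5
o(W) = -30 (o(W) = -5*6 = -30)
Z(w) = -3
f(V) = 0
(f(5)*K(5, Z(-5)))*o(Y(0)) = (0*(5 - 3))*(-30) = (0*2)*(-30) = 0*(-30) = 0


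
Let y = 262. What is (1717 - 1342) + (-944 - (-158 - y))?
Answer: -149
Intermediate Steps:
(1717 - 1342) + (-944 - (-158 - y)) = (1717 - 1342) + (-944 - (-158 - 1*262)) = 375 + (-944 - (-158 - 262)) = 375 + (-944 - 1*(-420)) = 375 + (-944 + 420) = 375 - 524 = -149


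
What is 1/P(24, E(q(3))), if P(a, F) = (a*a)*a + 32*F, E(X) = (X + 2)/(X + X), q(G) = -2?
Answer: 1/13824 ≈ 7.2338e-5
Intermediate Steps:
E(X) = (2 + X)/(2*X) (E(X) = (2 + X)/((2*X)) = (2 + X)*(1/(2*X)) = (2 + X)/(2*X))
P(a, F) = a³ + 32*F (P(a, F) = a²*a + 32*F = a³ + 32*F)
1/P(24, E(q(3))) = 1/(24³ + 32*((½)*(2 - 2)/(-2))) = 1/(13824 + 32*((½)*(-½)*0)) = 1/(13824 + 32*0) = 1/(13824 + 0) = 1/13824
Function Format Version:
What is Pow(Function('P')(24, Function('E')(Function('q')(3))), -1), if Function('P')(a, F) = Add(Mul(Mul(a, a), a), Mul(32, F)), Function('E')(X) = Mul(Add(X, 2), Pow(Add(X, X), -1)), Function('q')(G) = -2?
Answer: Rational(1, 13824) ≈ 7.2338e-5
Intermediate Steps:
Function('E')(X) = Mul(Rational(1, 2), Pow(X, -1), Add(2, X)) (Function('E')(X) = Mul(Add(2, X), Pow(Mul(2, X), -1)) = Mul(Add(2, X), Mul(Rational(1, 2), Pow(X, -1))) = Mul(Rational(1, 2), Pow(X, -1), Add(2, X)))
Function('P')(a, F) = Add(Pow(a, 3), Mul(32, F)) (Function('P')(a, F) = Add(Mul(Pow(a, 2), a), Mul(32, F)) = Add(Pow(a, 3), Mul(32, F)))
Pow(Function('P')(24, Function('E')(Function('q')(3))), -1) = Pow(Add(Pow(24, 3), Mul(32, Mul(Rational(1, 2), Pow(-2, -1), Add(2, -2)))), -1) = Pow(Add(13824, Mul(32, Mul(Rational(1, 2), Rational(-1, 2), 0))), -1) = Pow(Add(13824, Mul(32, 0)), -1) = Pow(Add(13824, 0), -1) = Pow(13824, -1) = Rational(1, 13824)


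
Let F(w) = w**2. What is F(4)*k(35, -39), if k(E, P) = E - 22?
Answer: 208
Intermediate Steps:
k(E, P) = -22 + E
F(4)*k(35, -39) = 4**2*(-22 + 35) = 16*13 = 208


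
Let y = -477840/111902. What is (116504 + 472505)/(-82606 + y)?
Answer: -32955642559/4622127226 ≈ -7.1300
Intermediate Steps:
y = -238920/55951 (y = -477840*1/111902 = -238920/55951 ≈ -4.2702)
(116504 + 472505)/(-82606 + y) = (116504 + 472505)/(-82606 - 238920/55951) = 589009/(-4622127226/55951) = 589009*(-55951/4622127226) = -32955642559/4622127226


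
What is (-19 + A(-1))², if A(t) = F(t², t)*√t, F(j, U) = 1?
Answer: (19 - I)² ≈ 360.0 - 38.0*I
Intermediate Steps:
A(t) = √t (A(t) = 1*√t = √t)
(-19 + A(-1))² = (-19 + √(-1))² = (-19 + I)²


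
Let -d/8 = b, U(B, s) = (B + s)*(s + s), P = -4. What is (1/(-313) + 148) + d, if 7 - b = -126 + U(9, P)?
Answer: -386869/313 ≈ -1236.0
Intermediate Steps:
U(B, s) = 2*s*(B + s) (U(B, s) = (B + s)*(2*s) = 2*s*(B + s))
b = 173 (b = 7 - (-126 + 2*(-4)*(9 - 4)) = 7 - (-126 + 2*(-4)*5) = 7 - (-126 - 40) = 7 - 1*(-166) = 7 + 166 = 173)
d = -1384 (d = -8*173 = -1384)
(1/(-313) + 148) + d = (1/(-313) + 148) - 1384 = (-1/313 + 148) - 1384 = 46323/313 - 1384 = -386869/313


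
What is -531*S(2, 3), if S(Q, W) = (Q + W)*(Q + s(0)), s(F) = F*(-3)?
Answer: -5310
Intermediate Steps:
s(F) = -3*F
S(Q, W) = Q*(Q + W) (S(Q, W) = (Q + W)*(Q - 3*0) = (Q + W)*(Q + 0) = (Q + W)*Q = Q*(Q + W))
-531*S(2, 3) = -1062*(2 + 3) = -1062*5 = -531*10 = -5310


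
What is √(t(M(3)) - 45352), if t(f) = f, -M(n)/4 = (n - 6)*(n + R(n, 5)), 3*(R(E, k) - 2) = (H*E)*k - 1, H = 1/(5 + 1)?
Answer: I*√45286 ≈ 212.81*I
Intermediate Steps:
H = ⅙ (H = 1/6 = ⅙ ≈ 0.16667)
R(E, k) = 5/3 + E*k/18 (R(E, k) = 2 + ((E/6)*k - 1)/3 = 2 + (E*k/6 - 1)/3 = 2 + (-1 + E*k/6)/3 = 2 + (-⅓ + E*k/18) = 5/3 + E*k/18)
M(n) = -4*(-6 + n)*(5/3 + 23*n/18) (M(n) = -4*(n - 6)*(n + (5/3 + (1/18)*n*5)) = -4*(-6 + n)*(n + (5/3 + 5*n/18)) = -4*(-6 + n)*(5/3 + 23*n/18))
√(t(M(3)) - 45352) = √((40 + 24*3 - 46/9*3²) - 45352) = √((40 + 72 - 46/9*9) - 45352) = √((40 + 72 - 46) - 45352) = √(66 - 45352) = √(-45286) = I*√45286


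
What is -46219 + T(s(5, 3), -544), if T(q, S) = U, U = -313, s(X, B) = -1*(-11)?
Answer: -46532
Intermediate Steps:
s(X, B) = 11
T(q, S) = -313
-46219 + T(s(5, 3), -544) = -46219 - 313 = -46532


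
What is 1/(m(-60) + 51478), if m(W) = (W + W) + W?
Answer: 1/51298 ≈ 1.9494e-5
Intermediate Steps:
m(W) = 3*W (m(W) = 2*W + W = 3*W)
1/(m(-60) + 51478) = 1/(3*(-60) + 51478) = 1/(-180 + 51478) = 1/51298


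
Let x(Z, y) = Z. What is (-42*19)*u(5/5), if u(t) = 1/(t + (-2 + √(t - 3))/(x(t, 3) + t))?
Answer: 798*I*√2 ≈ 1128.5*I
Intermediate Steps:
u(t) = 1/(t + (-2 + √(-3 + t))/(2*t)) (u(t) = 1/(t + (-2 + √(t - 3))/(t + t)) = 1/(t + (-2 + √(-3 + t))/((2*t))) = 1/(t + (-2 + √(-3 + t))*(1/(2*t))) = 1/(t + (-2 + √(-3 + t))/(2*t)))
(-42*19)*u(5/5) = (-42*19)*(2*(5/5)/(-2 + √(-3 + 5/5) + 2*(5/5)²)) = -1596*5*(⅕)/(-2 + √(-3 + 5*(⅕)) + 2*(5*(⅕))²) = -1596/(-2 + √(-3 + 1) + 2*1²) = -1596/(-2 + √(-2) + 2*1) = -1596/(-2 + I*√2 + 2) = -1596/(I*√2) = -1596*(-I*√2/2) = -(-798)*I*√2 = 798*I*√2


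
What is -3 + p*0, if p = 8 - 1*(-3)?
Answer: -3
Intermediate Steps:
p = 11 (p = 8 + 3 = 11)
-3 + p*0 = -3 + 11*0 = -3 + 0 = -3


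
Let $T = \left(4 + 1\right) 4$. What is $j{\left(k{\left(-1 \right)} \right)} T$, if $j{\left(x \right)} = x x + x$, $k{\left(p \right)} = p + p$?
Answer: $40$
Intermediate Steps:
$k{\left(p \right)} = 2 p$
$j{\left(x \right)} = x + x^{2}$ ($j{\left(x \right)} = x^{2} + x = x + x^{2}$)
$T = 20$ ($T = 5 \cdot 4 = 20$)
$j{\left(k{\left(-1 \right)} \right)} T = 2 \left(-1\right) \left(1 + 2 \left(-1\right)\right) 20 = - 2 \left(1 - 2\right) 20 = \left(-2\right) \left(-1\right) 20 = 2 \cdot 20 = 40$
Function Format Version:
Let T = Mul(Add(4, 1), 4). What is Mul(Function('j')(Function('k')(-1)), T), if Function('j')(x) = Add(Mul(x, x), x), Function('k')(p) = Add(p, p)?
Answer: 40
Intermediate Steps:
Function('k')(p) = Mul(2, p)
Function('j')(x) = Add(x, Pow(x, 2)) (Function('j')(x) = Add(Pow(x, 2), x) = Add(x, Pow(x, 2)))
T = 20 (T = Mul(5, 4) = 20)
Mul(Function('j')(Function('k')(-1)), T) = Mul(Mul(Mul(2, -1), Add(1, Mul(2, -1))), 20) = Mul(Mul(-2, Add(1, -2)), 20) = Mul(Mul(-2, -1), 20) = Mul(2, 20) = 40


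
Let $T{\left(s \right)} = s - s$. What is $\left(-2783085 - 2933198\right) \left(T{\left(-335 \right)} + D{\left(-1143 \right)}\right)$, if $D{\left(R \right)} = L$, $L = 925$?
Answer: $-5287561775$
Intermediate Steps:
$T{\left(s \right)} = 0$
$D{\left(R \right)} = 925$
$\left(-2783085 - 2933198\right) \left(T{\left(-335 \right)} + D{\left(-1143 \right)}\right) = \left(-2783085 - 2933198\right) \left(0 + 925\right) = \left(-5716283\right) 925 = -5287561775$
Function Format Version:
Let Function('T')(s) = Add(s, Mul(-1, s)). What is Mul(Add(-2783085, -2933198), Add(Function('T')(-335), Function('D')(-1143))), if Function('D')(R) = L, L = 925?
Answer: -5287561775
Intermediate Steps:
Function('T')(s) = 0
Function('D')(R) = 925
Mul(Add(-2783085, -2933198), Add(Function('T')(-335), Function('D')(-1143))) = Mul(Add(-2783085, -2933198), Add(0, 925)) = Mul(-5716283, 925) = -5287561775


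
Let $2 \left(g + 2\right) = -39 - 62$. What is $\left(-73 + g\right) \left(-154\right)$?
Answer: $19327$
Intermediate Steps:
$g = - \frac{105}{2}$ ($g = -2 + \frac{-39 - 62}{2} = -2 + \frac{1}{2} \left(-101\right) = -2 - \frac{101}{2} = - \frac{105}{2} \approx -52.5$)
$\left(-73 + g\right) \left(-154\right) = \left(-73 - \frac{105}{2}\right) \left(-154\right) = \left(- \frac{251}{2}\right) \left(-154\right) = 19327$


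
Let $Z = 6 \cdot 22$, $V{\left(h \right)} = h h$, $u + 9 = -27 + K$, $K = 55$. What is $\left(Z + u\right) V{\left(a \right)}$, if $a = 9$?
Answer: $12231$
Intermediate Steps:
$u = 19$ ($u = -9 + \left(-27 + 55\right) = -9 + 28 = 19$)
$V{\left(h \right)} = h^{2}$
$Z = 132$
$\left(Z + u\right) V{\left(a \right)} = \left(132 + 19\right) 9^{2} = 151 \cdot 81 = 12231$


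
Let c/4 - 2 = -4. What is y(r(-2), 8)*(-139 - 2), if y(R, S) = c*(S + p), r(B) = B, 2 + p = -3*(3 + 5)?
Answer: -20304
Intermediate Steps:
p = -26 (p = -2 - 3*(3 + 5) = -2 - 3*8 = -2 - 24 = -26)
c = -8 (c = 8 + 4*(-4) = 8 - 16 = -8)
y(R, S) = 208 - 8*S (y(R, S) = -8*(S - 26) = -8*(-26 + S) = 208 - 8*S)
y(r(-2), 8)*(-139 - 2) = (208 - 8*8)*(-139 - 2) = (208 - 64)*(-141) = 144*(-141) = -20304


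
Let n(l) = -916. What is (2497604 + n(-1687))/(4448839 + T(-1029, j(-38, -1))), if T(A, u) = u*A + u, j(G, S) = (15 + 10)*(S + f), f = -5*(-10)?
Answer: 2496688/3189539 ≈ 0.78277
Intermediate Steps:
f = 50
j(G, S) = 1250 + 25*S (j(G, S) = (15 + 10)*(S + 50) = 25*(50 + S) = 1250 + 25*S)
T(A, u) = u + A*u (T(A, u) = A*u + u = u + A*u)
(2497604 + n(-1687))/(4448839 + T(-1029, j(-38, -1))) = (2497604 - 916)/(4448839 + (1250 + 25*(-1))*(1 - 1029)) = 2496688/(4448839 + (1250 - 25)*(-1028)) = 2496688/(4448839 + 1225*(-1028)) = 2496688/(4448839 - 1259300) = 2496688/3189539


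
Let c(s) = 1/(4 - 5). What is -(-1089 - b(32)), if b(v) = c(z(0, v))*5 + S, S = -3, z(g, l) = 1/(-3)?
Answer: 1081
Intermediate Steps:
z(g, l) = -⅓
c(s) = -1 (c(s) = 1/(-1) = -1)
b(v) = -8 (b(v) = -1*5 - 3 = -5 - 3 = -8)
-(-1089 - b(32)) = -(-1089 - 1*(-8)) = -(-1089 + 8) = -1*(-1081) = 1081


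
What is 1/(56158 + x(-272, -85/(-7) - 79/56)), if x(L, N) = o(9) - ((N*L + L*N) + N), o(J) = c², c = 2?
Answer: 56/3471415 ≈ 1.6132e-5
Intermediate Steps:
o(J) = 4 (o(J) = 2² = 4)
x(L, N) = 4 - N - 2*L*N (x(L, N) = 4 - ((N*L + L*N) + N) = 4 - ((L*N + L*N) + N) = 4 - (2*L*N + N) = 4 - (N + 2*L*N) = 4 + (-N - 2*L*N) = 4 - N - 2*L*N)
1/(56158 + x(-272, -85/(-7) - 79/56)) = 1/(56158 + (4 - (-85/(-7) - 79/56) - 2*(-272)*(-85/(-7) - 79/56))) = 1/(56158 + (4 - (-85*(-⅐) - 79*1/56) - 2*(-272)*(-85*(-⅐) - 79*1/56))) = 1/(56158 + (4 - (85/7 - 79/56) - 2*(-272)*(85/7 - 79/56))) = 1/(56158 + (4 - 1*601/56 - 2*(-272)*601/56)) = 1/(56158 + (4 - 601/56 + 40868/7)) = 1/(56158 + 326567/56) = 1/(3471415/56) = 56/3471415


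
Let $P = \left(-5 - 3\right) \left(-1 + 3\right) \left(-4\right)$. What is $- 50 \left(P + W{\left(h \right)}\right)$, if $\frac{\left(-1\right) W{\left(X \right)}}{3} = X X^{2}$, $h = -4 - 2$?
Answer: $-35600$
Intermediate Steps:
$h = -6$ ($h = -4 - 2 = -6$)
$P = 64$ ($P = - 8 \cdot 2 \left(-4\right) = \left(-8\right) \left(-8\right) = 64$)
$W{\left(X \right)} = - 3 X^{3}$ ($W{\left(X \right)} = - 3 X X^{2} = - 3 X^{3}$)
$- 50 \left(P + W{\left(h \right)}\right) = - 50 \left(64 - 3 \left(-6\right)^{3}\right) = - 50 \left(64 - -648\right) = - 50 \left(64 + 648\right) = \left(-50\right) 712 = -35600$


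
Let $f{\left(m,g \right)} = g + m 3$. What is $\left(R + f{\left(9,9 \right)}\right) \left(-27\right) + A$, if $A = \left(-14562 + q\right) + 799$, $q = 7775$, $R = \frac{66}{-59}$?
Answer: $- \frac{408858}{59} \approx -6929.8$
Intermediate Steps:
$f{\left(m,g \right)} = g + 3 m$
$R = - \frac{66}{59}$ ($R = 66 \left(- \frac{1}{59}\right) = - \frac{66}{59} \approx -1.1186$)
$A = -5988$ ($A = \left(-14562 + 7775\right) + 799 = -6787 + 799 = -5988$)
$\left(R + f{\left(9,9 \right)}\right) \left(-27\right) + A = \left(- \frac{66}{59} + \left(9 + 3 \cdot 9\right)\right) \left(-27\right) - 5988 = \left(- \frac{66}{59} + \left(9 + 27\right)\right) \left(-27\right) - 5988 = \left(- \frac{66}{59} + 36\right) \left(-27\right) - 5988 = \frac{2058}{59} \left(-27\right) - 5988 = - \frac{55566}{59} - 5988 = - \frac{408858}{59}$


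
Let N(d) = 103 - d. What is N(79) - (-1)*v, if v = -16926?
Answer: -16902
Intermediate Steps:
N(79) - (-1)*v = (103 - 1*79) - (-1)*(-16926) = (103 - 79) - 1*16926 = 24 - 16926 = -16902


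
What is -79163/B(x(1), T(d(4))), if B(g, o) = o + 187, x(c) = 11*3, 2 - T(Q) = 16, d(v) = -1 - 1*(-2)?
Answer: -79163/173 ≈ -457.59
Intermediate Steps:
d(v) = 1 (d(v) = -1 + 2 = 1)
T(Q) = -14 (T(Q) = 2 - 1*16 = 2 - 16 = -14)
x(c) = 33
B(g, o) = 187 + o
-79163/B(x(1), T(d(4))) = -79163/(187 - 14) = -79163/173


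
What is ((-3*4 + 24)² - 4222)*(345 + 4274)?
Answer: -18836282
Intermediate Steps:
((-3*4 + 24)² - 4222)*(345 + 4274) = ((-12 + 24)² - 4222)*4619 = (12² - 4222)*4619 = (144 - 4222)*4619 = -4078*4619 = -18836282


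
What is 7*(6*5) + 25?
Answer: 235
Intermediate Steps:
7*(6*5) + 25 = 7*30 + 25 = 210 + 25 = 235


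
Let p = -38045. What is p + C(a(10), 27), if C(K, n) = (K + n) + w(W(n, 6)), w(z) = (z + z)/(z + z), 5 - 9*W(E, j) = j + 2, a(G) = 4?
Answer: -38013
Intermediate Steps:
W(E, j) = ⅓ - j/9 (W(E, j) = 5/9 - (j + 2)/9 = 5/9 - (2 + j)/9 = 5/9 + (-2/9 - j/9) = ⅓ - j/9)
w(z) = 1 (w(z) = (2*z)/((2*z)) = (2*z)*(1/(2*z)) = 1)
C(K, n) = 1 + K + n (C(K, n) = (K + n) + 1 = 1 + K + n)
p + C(a(10), 27) = -38045 + (1 + 4 + 27) = -38045 + 32 = -38013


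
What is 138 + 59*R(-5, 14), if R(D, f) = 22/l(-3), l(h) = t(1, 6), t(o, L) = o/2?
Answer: 2734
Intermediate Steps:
t(o, L) = o/2 (t(o, L) = o*(1/2) = o/2)
l(h) = 1/2 (l(h) = (1/2)*1 = 1/2)
R(D, f) = 44 (R(D, f) = 22/(1/2) = 22*2 = 44)
138 + 59*R(-5, 14) = 138 + 59*44 = 138 + 2596 = 2734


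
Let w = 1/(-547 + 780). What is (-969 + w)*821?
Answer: -185362096/233 ≈ -7.9555e+5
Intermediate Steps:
w = 1/233 ≈ 0.0042918
(-969 + w)*821 = (-969 + 1/233)*821 = -225776/233*821 = -185362096/233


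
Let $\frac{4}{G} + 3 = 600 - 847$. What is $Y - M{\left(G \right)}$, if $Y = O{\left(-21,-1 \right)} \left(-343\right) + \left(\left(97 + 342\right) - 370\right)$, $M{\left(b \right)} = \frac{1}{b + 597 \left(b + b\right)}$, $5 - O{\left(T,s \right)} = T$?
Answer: $- \frac{4229797}{478} \approx -8849.0$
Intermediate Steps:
$O{\left(T,s \right)} = 5 - T$
$G = - \frac{2}{125}$ ($G = \frac{4}{-3 + \left(600 - 847\right)} = \frac{4}{-3 - 247} = \frac{4}{-250} = 4 \left(- \frac{1}{250}\right) = - \frac{2}{125} \approx -0.016$)
$M{\left(b \right)} = \frac{1}{1195 b}$ ($M{\left(b \right)} = \frac{1}{b + 597 \cdot 2 b} = \frac{1}{b + 1194 b} = \frac{1}{1195 b}$)
$Y = -8849$ ($Y = \left(5 - -21\right) \left(-343\right) + \left(\left(97 + 342\right) - 370\right) = \left(5 + 21\right) \left(-343\right) + \left(439 - 370\right) = 26 \left(-343\right) + 69 = -8918 + 69 = -8849$)
$Y - M{\left(G \right)} = -8849 - \frac{1}{1195 \left(- \frac{2}{125}\right)} = -8849 - \frac{1}{1195} \left(- \frac{125}{2}\right) = -8849 - - \frac{25}{478} = -8849 + \frac{25}{478} = - \frac{4229797}{478}$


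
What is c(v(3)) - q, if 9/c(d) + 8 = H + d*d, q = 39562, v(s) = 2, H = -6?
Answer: -395629/10 ≈ -39563.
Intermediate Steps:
c(d) = 9/(-14 + d²) (c(d) = 9/(-8 + (-6 + d*d)) = 9/(-8 + (-6 + d²)) = 9/(-14 + d²))
c(v(3)) - q = 9/(-14 + 2²) - 1*39562 = 9/(-14 + 4) - 39562 = 9/(-10) - 39562 = 9*(-⅒) - 39562 = -9/10 - 39562 = -395629/10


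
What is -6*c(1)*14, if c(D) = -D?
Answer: 84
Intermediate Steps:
-6*c(1)*14 = -(-6)*14 = -6*(-1)*14 = 6*14 = 84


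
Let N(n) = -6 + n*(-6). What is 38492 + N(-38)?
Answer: 38714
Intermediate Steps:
N(n) = -6 - 6*n
38492 + N(-38) = 38492 + (-6 - 6*(-38)) = 38492 + (-6 + 228) = 38492 + 222 = 38714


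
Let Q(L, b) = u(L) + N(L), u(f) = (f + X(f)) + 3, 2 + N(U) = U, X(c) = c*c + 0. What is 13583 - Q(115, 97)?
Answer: 127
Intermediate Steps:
X(c) = c² (X(c) = c² + 0 = c²)
N(U) = -2 + U
u(f) = 3 + f + f² (u(f) = (f + f²) + 3 = 3 + f + f²)
Q(L, b) = 1 + L² + 2*L (Q(L, b) = (3 + L + L²) + (-2 + L) = 1 + L² + 2*L)
13583 - Q(115, 97) = 13583 - (1 + 115² + 2*115) = 13583 - (1 + 13225 + 230) = 13583 - 1*13456 = 13583 - 13456 = 127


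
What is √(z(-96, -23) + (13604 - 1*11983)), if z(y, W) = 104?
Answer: 5*√69 ≈ 41.533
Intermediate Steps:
√(z(-96, -23) + (13604 - 1*11983)) = √(104 + (13604 - 1*11983)) = √(104 + (13604 - 11983)) = √(104 + 1621) = √1725 = 5*√69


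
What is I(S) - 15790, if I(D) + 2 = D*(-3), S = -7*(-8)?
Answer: -15960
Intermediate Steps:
S = 56
I(D) = -2 - 3*D (I(D) = -2 + D*(-3) = -2 - 3*D)
I(S) - 15790 = (-2 - 3*56) - 15790 = (-2 - 168) - 15790 = -170 - 15790 = -15960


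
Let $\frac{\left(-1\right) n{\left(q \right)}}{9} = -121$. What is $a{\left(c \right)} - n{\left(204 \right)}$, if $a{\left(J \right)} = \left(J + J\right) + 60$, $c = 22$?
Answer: $-985$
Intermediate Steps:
$n{\left(q \right)} = 1089$ ($n{\left(q \right)} = \left(-9\right) \left(-121\right) = 1089$)
$a{\left(J \right)} = 60 + 2 J$ ($a{\left(J \right)} = 2 J + 60 = 60 + 2 J$)
$a{\left(c \right)} - n{\left(204 \right)} = \left(60 + 2 \cdot 22\right) - 1089 = \left(60 + 44\right) - 1089 = 104 - 1089 = -985$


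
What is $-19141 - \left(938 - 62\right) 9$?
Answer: $-27025$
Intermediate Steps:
$-19141 - \left(938 - 62\right) 9 = -19141 - 876 \cdot 9 = -19141 - 7884 = -27025$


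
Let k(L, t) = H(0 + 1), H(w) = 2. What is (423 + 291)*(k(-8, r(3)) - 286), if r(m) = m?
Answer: -202776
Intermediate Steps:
k(L, t) = 2
(423 + 291)*(k(-8, r(3)) - 286) = (423 + 291)*(2 - 286) = 714*(-284) = -202776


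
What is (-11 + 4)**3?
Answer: -343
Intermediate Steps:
(-11 + 4)**3 = (-7)**3 = -343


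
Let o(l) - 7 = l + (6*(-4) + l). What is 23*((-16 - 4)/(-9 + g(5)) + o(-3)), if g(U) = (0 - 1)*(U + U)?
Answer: -9591/19 ≈ -504.79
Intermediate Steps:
g(U) = -2*U
o(l) = -17 + 2*l (o(l) = 7 + (l + (6*(-4) + l)) = 7 + (l + (-24 + l)) = 7 + (-24 + 2*l) = -17 + 2*l)
23*((-16 - 4)/(-9 + g(5)) + o(-3)) = 23*((-16 - 4)/(-9 - 2*5) + (-17 + 2*(-3))) = 23*(-20/(-9 - 10) + (-17 - 6)) = 23*(-20/(-19) - 23) = 23*(-20*(-1/19) - 23) = 23*(20/19 - 23) = 23*(-417/19) = -9591/19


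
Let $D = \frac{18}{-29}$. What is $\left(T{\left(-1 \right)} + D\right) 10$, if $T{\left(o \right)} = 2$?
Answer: $\frac{400}{29} \approx 13.793$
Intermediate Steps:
$D = - \frac{18}{29}$ ($D = 18 \left(- \frac{1}{29}\right) = - \frac{18}{29} \approx -0.62069$)
$\left(T{\left(-1 \right)} + D\right) 10 = \left(2 - \frac{18}{29}\right) 10 = \frac{40}{29} \cdot 10 = \frac{400}{29}$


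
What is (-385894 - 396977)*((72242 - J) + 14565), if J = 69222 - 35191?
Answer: -41316799896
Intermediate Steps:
J = 34031
(-385894 - 396977)*((72242 - J) + 14565) = (-385894 - 396977)*((72242 - 1*34031) + 14565) = -782871*((72242 - 34031) + 14565) = -782871*(38211 + 14565) = -782871*52776 = -41316799896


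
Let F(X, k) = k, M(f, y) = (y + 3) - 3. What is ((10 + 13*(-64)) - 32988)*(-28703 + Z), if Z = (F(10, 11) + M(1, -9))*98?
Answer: 963821670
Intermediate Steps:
M(f, y) = y (M(f, y) = (3 + y) - 3 = y)
Z = 196 (Z = (11 - 9)*98 = 2*98 = 196)
((10 + 13*(-64)) - 32988)*(-28703 + Z) = ((10 + 13*(-64)) - 32988)*(-28703 + 196) = ((10 - 832) - 32988)*(-28507) = (-822 - 32988)*(-28507) = -33810*(-28507) = 963821670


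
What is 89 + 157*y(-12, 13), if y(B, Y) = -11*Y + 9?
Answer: -20949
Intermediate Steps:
y(B, Y) = 9 - 11*Y
89 + 157*y(-12, 13) = 89 + 157*(9 - 11*13) = 89 + 157*(9 - 143) = 89 + 157*(-134) = 89 - 21038 = -20949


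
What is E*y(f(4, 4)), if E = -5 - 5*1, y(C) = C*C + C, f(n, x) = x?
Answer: -200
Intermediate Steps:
y(C) = C + C**2 (y(C) = C**2 + C = C + C**2)
E = -10 (E = -5 - 5 = -10)
E*y(f(4, 4)) = -40*(1 + 4) = -40*5 = -10*20 = -200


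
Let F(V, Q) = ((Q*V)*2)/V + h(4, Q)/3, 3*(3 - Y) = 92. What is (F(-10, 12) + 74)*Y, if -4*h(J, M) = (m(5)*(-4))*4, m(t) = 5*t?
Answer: -32702/9 ≈ -3633.6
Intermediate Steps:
Y = -83/3 (Y = 3 - 1/3*92 = 3 - 92/3 = -83/3 ≈ -27.667)
h(J, M) = 100 (h(J, M) = -(5*5)*(-4)*4/4 = -25*(-4)*4/4 = -(-25)*4 = -1/4*(-400) = 100)
F(V, Q) = 100/3 + 2*Q (F(V, Q) = ((Q*V)*2)/V + 100/3 = (2*Q*V)/V + 100*(1/3) = 2*Q + 100/3 = 100/3 + 2*Q)
(F(-10, 12) + 74)*Y = ((100/3 + 2*12) + 74)*(-83/3) = ((100/3 + 24) + 74)*(-83/3) = (172/3 + 74)*(-83/3) = (394/3)*(-83/3) = -32702/9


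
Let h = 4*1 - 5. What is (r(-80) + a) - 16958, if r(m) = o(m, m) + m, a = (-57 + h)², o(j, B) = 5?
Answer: -13669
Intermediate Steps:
h = -1 (h = 4 - 5 = -1)
a = 3364 (a = (-57 - 1)² = (-58)² = 3364)
r(m) = 5 + m
(r(-80) + a) - 16958 = ((5 - 80) + 3364) - 16958 = (-75 + 3364) - 16958 = 3289 - 16958 = -13669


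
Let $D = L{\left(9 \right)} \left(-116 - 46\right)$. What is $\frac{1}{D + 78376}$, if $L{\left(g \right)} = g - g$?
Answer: $\frac{1}{78376} \approx 1.2759 \cdot 10^{-5}$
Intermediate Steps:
$L{\left(g \right)} = 0$
$D = 0$ ($D = 0 \left(-116 - 46\right) = 0 \left(-162\right) = 0$)
$\frac{1}{D + 78376} = \frac{1}{0 + 78376} = \frac{1}{78376}$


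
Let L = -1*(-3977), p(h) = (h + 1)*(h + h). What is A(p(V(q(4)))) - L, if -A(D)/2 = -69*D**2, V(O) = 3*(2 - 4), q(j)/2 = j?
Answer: 492823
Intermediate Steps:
q(j) = 2*j
V(O) = -6 (V(O) = 3*(-2) = -6)
p(h) = 2*h*(1 + h) (p(h) = (1 + h)*(2*h) = 2*h*(1 + h))
L = 3977
A(D) = 138*D**2 (A(D) = -(-138)*D**2 = 138*D**2)
A(p(V(q(4)))) - L = 138*(2*(-6)*(1 - 6))**2 - 1*3977 = 138*(2*(-6)*(-5))**2 - 3977 = 138*60**2 - 3977 = 138*3600 - 3977 = 496800 - 3977 = 492823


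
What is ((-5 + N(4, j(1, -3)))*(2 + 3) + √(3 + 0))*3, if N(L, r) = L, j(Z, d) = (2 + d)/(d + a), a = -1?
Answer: -15 + 3*√3 ≈ -9.8038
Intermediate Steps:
j(Z, d) = (2 + d)/(-1 + d) (j(Z, d) = (2 + d)/(d - 1) = (2 + d)/(-1 + d))
((-5 + N(4, j(1, -3)))*(2 + 3) + √(3 + 0))*3 = ((-5 + 4)*(2 + 3) + √(3 + 0))*3 = (-1*5 + √3)*3 = (-5 + √3)*3 = -15 + 3*√3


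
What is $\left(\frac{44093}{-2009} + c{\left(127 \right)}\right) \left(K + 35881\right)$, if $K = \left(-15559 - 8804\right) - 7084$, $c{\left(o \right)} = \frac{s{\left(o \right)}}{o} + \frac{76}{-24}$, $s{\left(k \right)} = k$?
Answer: $- \frac{30686975}{287} \approx -1.0692 \cdot 10^{5}$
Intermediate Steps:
$c{\left(o \right)} = - \frac{13}{6}$ ($c{\left(o \right)} = \frac{o}{o} + \frac{76}{-24} = 1 + 76 \left(- \frac{1}{24}\right) = 1 - \frac{19}{6} = - \frac{13}{6}$)
$K = -31447$ ($K = -24363 - 7084 = -31447$)
$\left(\frac{44093}{-2009} + c{\left(127 \right)}\right) \left(K + 35881\right) = \left(\frac{44093}{-2009} - \frac{13}{6}\right) \left(-31447 + 35881\right) = \left(44093 \left(- \frac{1}{2009}\right) - \frac{13}{6}\right) 4434 = \left(- \frac{6299}{287} - \frac{13}{6}\right) 4434 = \left(- \frac{41525}{1722}\right) 4434 = - \frac{30686975}{287}$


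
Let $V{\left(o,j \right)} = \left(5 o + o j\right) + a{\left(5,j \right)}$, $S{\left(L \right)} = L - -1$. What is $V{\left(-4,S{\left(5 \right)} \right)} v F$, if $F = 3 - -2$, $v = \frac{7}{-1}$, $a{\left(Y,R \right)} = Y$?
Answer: $1365$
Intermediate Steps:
$S{\left(L \right)} = 1 + L$ ($S{\left(L \right)} = L + 1 = 1 + L$)
$v = -7$ ($v = 7 \left(-1\right) = -7$)
$V{\left(o,j \right)} = 5 + 5 o + j o$ ($V{\left(o,j \right)} = \left(5 o + o j\right) + 5 = \left(5 o + j o\right) + 5 = 5 + 5 o + j o$)
$F = 5$ ($F = 3 + 2 = 5$)
$V{\left(-4,S{\left(5 \right)} \right)} v F = \left(5 + 5 \left(-4\right) + \left(1 + 5\right) \left(-4\right)\right) \left(-7\right) 5 = \left(5 - 20 + 6 \left(-4\right)\right) \left(-7\right) 5 = \left(5 - 20 - 24\right) \left(-7\right) 5 = \left(-39\right) \left(-7\right) 5 = 273 \cdot 5 = 1365$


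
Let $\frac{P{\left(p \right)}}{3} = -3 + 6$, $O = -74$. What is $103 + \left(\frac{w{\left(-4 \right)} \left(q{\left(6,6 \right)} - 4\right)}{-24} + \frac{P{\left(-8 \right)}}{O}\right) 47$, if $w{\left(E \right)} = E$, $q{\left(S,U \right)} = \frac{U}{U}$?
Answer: $\frac{2730}{37} \approx 73.784$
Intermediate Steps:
$q{\left(S,U \right)} = 1$
$P{\left(p \right)} = 9$ ($P{\left(p \right)} = 3 \left(-3 + 6\right) = 3 \cdot 3 = 9$)
$103 + \left(\frac{w{\left(-4 \right)} \left(q{\left(6,6 \right)} - 4\right)}{-24} + \frac{P{\left(-8 \right)}}{O}\right) 47 = 103 + \left(\frac{\left(-4\right) \left(1 - 4\right)}{-24} + \frac{9}{-74}\right) 47 = 103 + \left(\left(-4\right) \left(-3\right) \left(- \frac{1}{24}\right) + 9 \left(- \frac{1}{74}\right)\right) 47 = 103 + \left(12 \left(- \frac{1}{24}\right) - \frac{9}{74}\right) 47 = 103 + \left(- \frac{1}{2} - \frac{9}{74}\right) 47 = 103 - \frac{1081}{37} = \frac{2730}{37}$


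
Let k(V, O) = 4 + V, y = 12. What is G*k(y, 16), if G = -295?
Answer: -4720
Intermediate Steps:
G*k(y, 16) = -295*(4 + 12) = -295*16 = -4720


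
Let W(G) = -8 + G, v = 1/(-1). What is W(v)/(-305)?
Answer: 9/305 ≈ 0.029508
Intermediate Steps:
v = -1
W(v)/(-305) = (-8 - 1)/(-305) = -9*(-1/305) = 9/305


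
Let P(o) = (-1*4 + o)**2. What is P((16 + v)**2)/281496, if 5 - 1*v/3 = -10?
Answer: 4605363/93832 ≈ 49.081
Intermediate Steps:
v = 45 (v = 15 - 3*(-10) = 15 + 30 = 45)
P(o) = (-4 + o)**2
P((16 + v)**2)/281496 = (-4 + (16 + 45)**2)**2/281496 = (-4 + 61**2)**2*(1/281496) = (-4 + 3721)**2*(1/281496) = 3717**2*(1/281496) = 13816089*(1/281496) = 4605363/93832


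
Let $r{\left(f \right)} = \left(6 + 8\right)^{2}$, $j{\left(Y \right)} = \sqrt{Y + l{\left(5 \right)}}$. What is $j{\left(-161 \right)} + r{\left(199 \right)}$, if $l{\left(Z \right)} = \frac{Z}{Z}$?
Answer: $196 + 4 i \sqrt{10} \approx 196.0 + 12.649 i$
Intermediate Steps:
$l{\left(Z \right)} = 1$
$j{\left(Y \right)} = \sqrt{1 + Y}$ ($j{\left(Y \right)} = \sqrt{Y + 1} = \sqrt{1 + Y}$)
$r{\left(f \right)} = 196$ ($r{\left(f \right)} = 14^{2} = 196$)
$j{\left(-161 \right)} + r{\left(199 \right)} = \sqrt{1 - 161} + 196 = \sqrt{-160} + 196 = 4 i \sqrt{10} + 196 = 196 + 4 i \sqrt{10}$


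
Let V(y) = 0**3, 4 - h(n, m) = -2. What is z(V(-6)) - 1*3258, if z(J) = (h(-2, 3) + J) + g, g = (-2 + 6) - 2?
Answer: -3250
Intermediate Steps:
h(n, m) = 6 (h(n, m) = 4 - 1*(-2) = 4 + 2 = 6)
V(y) = 0
g = 2 (g = 4 - 2 = 2)
z(J) = 8 + J (z(J) = (6 + J) + 2 = 8 + J)
z(V(-6)) - 1*3258 = (8 + 0) - 1*3258 = 8 - 3258 = -3250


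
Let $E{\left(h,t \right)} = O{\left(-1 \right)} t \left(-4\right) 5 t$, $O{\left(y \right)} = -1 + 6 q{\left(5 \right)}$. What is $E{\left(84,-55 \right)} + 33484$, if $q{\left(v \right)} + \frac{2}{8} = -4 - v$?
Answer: $3451734$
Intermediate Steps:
$q{\left(v \right)} = - \frac{17}{4} - v$ ($q{\left(v \right)} = - \frac{1}{4} - \left(4 + v\right) = - \frac{17}{4} - v$)
$O{\left(y \right)} = - \frac{113}{2}$ ($O{\left(y \right)} = -1 + 6 \left(- \frac{17}{4} - 5\right) = -1 + 6 \left(- \frac{37}{4}\right) = -1 - \frac{111}{2} = - \frac{113}{2}$)
$E{\left(h,t \right)} = 1130 t^{2}$ ($E{\left(h,t \right)} = - \frac{113 t}{2} \left(-4\right) 5 t = - \frac{113 t}{2} \left(- 20 t\right) = 1130 t^{2}$)
$E{\left(84,-55 \right)} + 33484 = 1130 \left(-55\right)^{2} + 33484 = 1130 \cdot 3025 + 33484 = 3418250 + 33484 = 3451734$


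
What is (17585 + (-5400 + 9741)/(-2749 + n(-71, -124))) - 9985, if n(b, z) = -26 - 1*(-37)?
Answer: 20804459/2738 ≈ 7598.4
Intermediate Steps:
n(b, z) = 11 (n(b, z) = -26 + 37 = 11)
(17585 + (-5400 + 9741)/(-2749 + n(-71, -124))) - 9985 = (17585 + (-5400 + 9741)/(-2749 + 11)) - 9985 = (17585 + 4341/(-2738)) - 9985 = (17585 + 4341*(-1/2738)) - 9985 = (17585 - 4341/2738) - 9985 = 48143389/2738 - 9985 = 20804459/2738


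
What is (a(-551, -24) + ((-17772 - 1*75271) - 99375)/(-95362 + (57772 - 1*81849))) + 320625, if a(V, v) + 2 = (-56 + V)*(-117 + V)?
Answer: 3770640473/5193 ≈ 7.2610e+5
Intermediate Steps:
a(V, v) = -2 + (-117 + V)*(-56 + V) (a(V, v) = -2 + (-56 + V)*(-117 + V) = -2 + (-117 + V)*(-56 + V))
(a(-551, -24) + ((-17772 - 1*75271) - 99375)/(-95362 + (57772 - 1*81849))) + 320625 = ((6550 + (-551)² - 173*(-551)) + ((-17772 - 1*75271) - 99375)/(-95362 + (57772 - 1*81849))) + 320625 = ((6550 + 303601 + 95323) + ((-17772 - 75271) - 99375)/(-95362 + (57772 - 81849))) + 320625 = (405474 + (-93043 - 99375)/(-95362 - 24077)) + 320625 = (405474 - 192418/(-119439)) + 320625 = (405474 - 192418*(-1/119439)) + 320625 = (405474 + 8366/5193) + 320625 = 2105634848/5193 + 320625 = 3770640473/5193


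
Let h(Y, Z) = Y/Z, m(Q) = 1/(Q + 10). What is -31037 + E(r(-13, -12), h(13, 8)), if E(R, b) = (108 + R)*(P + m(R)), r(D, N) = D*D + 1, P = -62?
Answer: -4344431/90 ≈ -48271.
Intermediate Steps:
m(Q) = 1/(10 + Q)
r(D, N) = 1 + D**2 (r(D, N) = D**2 + 1 = 1 + D**2)
E(R, b) = (-62 + 1/(10 + R))*(108 + R) (E(R, b) = (108 + R)*(-62 + 1/(10 + R)) = (-62 + 1/(10 + R))*(108 + R))
-31037 + E(r(-13, -12), h(13, 8)) = -31037 + (-66852 - 7315*(1 + (-13)**2) - 62*(1 + (-13)**2)**2)/(10 + (1 + (-13)**2)) = -31037 + (-66852 - 7315*(1 + 169) - 62*(1 + 169)**2)/(10 + (1 + 169)) = -31037 + (-66852 - 7315*170 - 62*170**2)/(10 + 170) = -31037 + (-66852 - 1243550 - 62*28900)/180 = -31037 + (-66852 - 1243550 - 1791800)/180 = -31037 + (1/180)*(-3102202) = -31037 - 1551101/90 = -4344431/90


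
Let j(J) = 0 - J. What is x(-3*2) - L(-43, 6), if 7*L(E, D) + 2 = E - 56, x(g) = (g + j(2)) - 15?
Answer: -60/7 ≈ -8.5714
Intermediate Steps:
j(J) = -J
x(g) = -17 + g (x(g) = (g - 1*2) - 15 = (g - 2) - 15 = (-2 + g) - 15 = -17 + g)
L(E, D) = -58/7 + E/7 (L(E, D) = -2/7 + (E - 56)/7 = -2/7 + (-56 + E)/7 = -2/7 + (-8 + E/7) = -58/7 + E/7)
x(-3*2) - L(-43, 6) = (-17 - 3*2) - (-58/7 + (1/7)*(-43)) = (-17 - 6) - (-58/7 - 43/7) = -23 - 1*(-101/7) = -23 + 101/7 = -60/7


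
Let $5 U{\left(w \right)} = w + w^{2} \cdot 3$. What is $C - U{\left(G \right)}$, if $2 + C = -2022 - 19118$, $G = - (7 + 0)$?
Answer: $-21170$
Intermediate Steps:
$G = -7$ ($G = \left(-1\right) 7 = -7$)
$C = -21142$ ($C = -2 - 21140 = -21142$)
$U{\left(w \right)} = \frac{w}{5} + \frac{3 w^{2}}{5}$ ($U{\left(w \right)} = \frac{w + w^{2} \cdot 3}{5} = \frac{w + 3 w^{2}}{5} = \frac{w}{5} + \frac{3 w^{2}}{5}$)
$C - U{\left(G \right)} = -21142 - \frac{1}{5} \left(-7\right) \left(1 + 3 \left(-7\right)\right) = -21142 - \frac{1}{5} \left(-7\right) \left(1 - 21\right) = -21142 - \frac{1}{5} \left(-7\right) \left(-20\right) = -21142 - 28 = -21170$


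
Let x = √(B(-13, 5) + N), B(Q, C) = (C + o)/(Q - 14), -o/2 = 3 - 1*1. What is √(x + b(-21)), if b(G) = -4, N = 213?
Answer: √(-36 + 5*√690)/3 ≈ 3.2547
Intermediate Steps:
o = -4 (o = -2*(3 - 1*1) = -2*(3 - 1) = -2*2 = -4)
B(Q, C) = (-4 + C)/(-14 + Q) (B(Q, C) = (C - 4)/(Q - 14) = (-4 + C)/(-14 + Q))
x = 5*√690/9 (x = √((-4 + 5)/(-14 - 13) + 213) = √(1/(-27) + 213) = √(-1/27*1 + 213) = √(-1/27 + 213) = √(5750/27) = 5*√690/9 ≈ 14.593)
√(x + b(-21)) = √(5*√690/9 - 4) = √(-4 + 5*√690/9)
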